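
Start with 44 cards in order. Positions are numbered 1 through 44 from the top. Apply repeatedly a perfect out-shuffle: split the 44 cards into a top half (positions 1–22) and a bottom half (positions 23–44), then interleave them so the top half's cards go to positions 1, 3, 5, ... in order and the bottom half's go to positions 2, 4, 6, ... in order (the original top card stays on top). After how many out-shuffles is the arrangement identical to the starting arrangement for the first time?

14

The out-shuffle permutes the 44 positions with cycle lengths [1, 1, 14, 14, 14].
Every card is home exactly when every cycle has completed a whole number of laps, i.e. after lcm(1, 14) = 14 out-shuffles.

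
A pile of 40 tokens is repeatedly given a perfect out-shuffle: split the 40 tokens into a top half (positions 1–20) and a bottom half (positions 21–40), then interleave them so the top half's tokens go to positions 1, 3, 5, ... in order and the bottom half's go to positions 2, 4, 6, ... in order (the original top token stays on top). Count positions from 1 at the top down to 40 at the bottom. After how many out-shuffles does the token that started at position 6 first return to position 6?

12

Follow position 6 under repeated out-shuffles:
6 → 11 → 21 → 2 → 3 → 5 → 9 → 17 → 33 → 26 → 12 → 23 → 6
It first returns after 12 out-shuffles.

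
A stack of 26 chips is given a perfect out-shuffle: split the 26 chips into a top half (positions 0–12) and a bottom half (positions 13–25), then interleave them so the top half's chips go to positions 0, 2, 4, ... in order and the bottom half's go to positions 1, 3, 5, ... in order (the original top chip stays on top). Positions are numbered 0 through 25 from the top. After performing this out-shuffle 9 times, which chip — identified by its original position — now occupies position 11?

3

Work backwards from position 11, undoing one out-shuffle at a time:
11 ← 18 ← 9 ← 17 ← 21 ← 23 ← 24 ← 12 ← 6 ← 3
So the chip now at position 11 started at position 3.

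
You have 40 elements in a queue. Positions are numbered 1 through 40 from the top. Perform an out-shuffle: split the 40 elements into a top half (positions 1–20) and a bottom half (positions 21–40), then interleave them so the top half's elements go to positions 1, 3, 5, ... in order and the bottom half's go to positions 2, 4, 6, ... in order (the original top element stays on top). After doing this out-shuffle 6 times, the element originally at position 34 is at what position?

7

Track the element's position through each out-shuffle:
34 → 28 → 16 → 31 → 22 → 4 → 7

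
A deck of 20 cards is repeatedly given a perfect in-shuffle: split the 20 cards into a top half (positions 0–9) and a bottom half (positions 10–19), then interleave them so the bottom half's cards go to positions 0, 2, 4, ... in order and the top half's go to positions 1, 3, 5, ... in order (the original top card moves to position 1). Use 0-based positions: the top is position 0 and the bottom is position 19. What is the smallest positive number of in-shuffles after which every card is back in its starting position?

6

The in-shuffle permutes the 20 positions with cycle lengths [2, 3, 3, 6, 6].
Every card is home exactly when every cycle has completed a whole number of laps, i.e. after lcm(2, 3, 6) = 6 in-shuffles.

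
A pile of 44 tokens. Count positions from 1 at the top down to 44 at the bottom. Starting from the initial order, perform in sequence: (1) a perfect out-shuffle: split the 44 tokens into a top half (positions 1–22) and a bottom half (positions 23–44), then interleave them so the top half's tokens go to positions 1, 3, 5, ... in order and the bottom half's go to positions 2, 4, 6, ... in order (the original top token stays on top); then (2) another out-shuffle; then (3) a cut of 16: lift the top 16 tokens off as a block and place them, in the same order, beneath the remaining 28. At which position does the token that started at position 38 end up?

4

Track the token from position 38 forward through each operation:
  after op 1 (out-shuffle): 38 → 32
  after op 2 (out-shuffle): 32 → 20
  after op 3 (cut 16): 20 → 4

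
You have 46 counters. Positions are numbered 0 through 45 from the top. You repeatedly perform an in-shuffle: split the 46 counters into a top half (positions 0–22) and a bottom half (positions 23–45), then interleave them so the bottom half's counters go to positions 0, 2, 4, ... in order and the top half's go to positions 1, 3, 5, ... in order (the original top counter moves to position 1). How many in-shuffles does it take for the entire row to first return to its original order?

The in-shuffle permutes the 46 positions with cycle lengths [23, 23].
Every counter is home exactly when every cycle has completed a whole number of laps, i.e. after lcm(23) = 23 in-shuffles.

23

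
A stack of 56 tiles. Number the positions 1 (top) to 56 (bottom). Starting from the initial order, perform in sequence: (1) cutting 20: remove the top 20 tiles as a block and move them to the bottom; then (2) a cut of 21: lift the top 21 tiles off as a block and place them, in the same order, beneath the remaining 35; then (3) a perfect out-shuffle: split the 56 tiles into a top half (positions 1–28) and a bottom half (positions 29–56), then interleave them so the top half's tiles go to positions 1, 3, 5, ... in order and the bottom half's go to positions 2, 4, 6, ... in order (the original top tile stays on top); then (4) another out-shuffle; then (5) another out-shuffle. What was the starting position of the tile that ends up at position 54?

27

Undo the operations in reverse order, starting from position 54:
  undo op 5 (out-shuffle, from bottom half): 54 ← 55
  undo op 4 (out-shuffle, from top half): 55 ← 28
  undo op 3 (out-shuffle, from bottom half): 28 ← 42
  undo op 2 (cut 21): 42 ← 7
  undo op 1 (cut 20): 7 ← 27
So the tile at position 54 came from original position 27.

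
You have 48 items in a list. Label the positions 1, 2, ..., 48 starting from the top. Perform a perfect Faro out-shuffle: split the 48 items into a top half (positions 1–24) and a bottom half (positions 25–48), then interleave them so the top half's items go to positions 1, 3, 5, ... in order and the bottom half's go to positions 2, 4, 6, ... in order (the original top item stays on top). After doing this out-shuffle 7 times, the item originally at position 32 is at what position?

21

Track the item's position through each out-shuffle:
32 → 16 → 31 → 14 → 27 → 6 → 11 → 21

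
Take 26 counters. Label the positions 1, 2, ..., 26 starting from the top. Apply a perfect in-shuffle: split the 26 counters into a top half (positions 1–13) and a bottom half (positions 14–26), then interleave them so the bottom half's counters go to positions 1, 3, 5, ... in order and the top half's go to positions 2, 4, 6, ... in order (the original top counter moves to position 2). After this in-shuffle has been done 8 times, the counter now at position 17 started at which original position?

Work backwards from position 17, undoing one in-shuffle at a time:
17 ← 22 ← 11 ← 19 ← 23 ← 25 ← 26 ← 13 ← 20
So the counter now at position 17 started at position 20.

20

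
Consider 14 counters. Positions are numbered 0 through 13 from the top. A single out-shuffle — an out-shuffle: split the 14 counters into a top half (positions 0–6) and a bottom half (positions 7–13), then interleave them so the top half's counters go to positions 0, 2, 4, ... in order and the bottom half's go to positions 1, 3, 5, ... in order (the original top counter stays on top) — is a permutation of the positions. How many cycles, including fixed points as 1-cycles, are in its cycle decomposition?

3

Trace each unvisited position around until it returns:
(0) (1 2 4 8 3 6 ... len 12) (13)
3 cycles in total.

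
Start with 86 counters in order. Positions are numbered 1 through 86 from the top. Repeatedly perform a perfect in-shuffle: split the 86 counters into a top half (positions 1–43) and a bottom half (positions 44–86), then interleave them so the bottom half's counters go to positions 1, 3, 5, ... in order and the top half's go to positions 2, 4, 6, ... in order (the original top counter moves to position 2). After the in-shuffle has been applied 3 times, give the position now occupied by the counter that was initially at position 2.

Track the counter's position through each in-shuffle:
2 → 4 → 8 → 16

16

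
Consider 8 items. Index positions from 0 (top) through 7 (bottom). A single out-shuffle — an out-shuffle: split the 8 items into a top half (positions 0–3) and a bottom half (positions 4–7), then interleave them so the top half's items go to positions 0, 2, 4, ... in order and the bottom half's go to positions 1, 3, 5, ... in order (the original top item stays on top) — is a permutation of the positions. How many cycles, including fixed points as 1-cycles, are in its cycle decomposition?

4

Trace each unvisited position around until it returns:
(0) (1 2 4) (3 6 5) (7)
4 cycles in total.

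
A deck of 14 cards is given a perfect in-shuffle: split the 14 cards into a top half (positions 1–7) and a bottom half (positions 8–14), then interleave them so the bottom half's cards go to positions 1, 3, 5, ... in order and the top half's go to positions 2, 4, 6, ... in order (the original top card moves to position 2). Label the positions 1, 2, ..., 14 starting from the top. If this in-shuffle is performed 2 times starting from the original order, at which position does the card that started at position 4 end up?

Track the card's position through each in-shuffle:
4 → 8 → 1

1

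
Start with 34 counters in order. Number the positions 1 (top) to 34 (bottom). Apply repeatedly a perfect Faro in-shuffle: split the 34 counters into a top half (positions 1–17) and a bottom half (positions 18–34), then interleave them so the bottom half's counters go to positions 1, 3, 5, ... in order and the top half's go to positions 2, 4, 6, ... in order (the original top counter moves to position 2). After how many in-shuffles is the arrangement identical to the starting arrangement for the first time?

The in-shuffle permutes the 34 positions with cycle lengths [3, 3, 4, 12, 12].
Every counter is home exactly when every cycle has completed a whole number of laps, i.e. after lcm(3, 4, 12) = 12 in-shuffles.

12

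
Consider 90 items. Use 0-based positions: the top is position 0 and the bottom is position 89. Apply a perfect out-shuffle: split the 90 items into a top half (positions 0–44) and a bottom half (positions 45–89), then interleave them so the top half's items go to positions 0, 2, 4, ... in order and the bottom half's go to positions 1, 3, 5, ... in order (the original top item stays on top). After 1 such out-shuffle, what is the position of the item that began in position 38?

76

Track the item's position through each out-shuffle:
38 → 76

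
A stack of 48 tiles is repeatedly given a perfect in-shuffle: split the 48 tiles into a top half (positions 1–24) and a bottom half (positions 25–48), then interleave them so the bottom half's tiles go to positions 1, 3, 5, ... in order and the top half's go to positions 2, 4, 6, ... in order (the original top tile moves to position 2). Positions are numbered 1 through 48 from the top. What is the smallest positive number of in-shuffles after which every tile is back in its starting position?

21

The in-shuffle permutes the 48 positions with cycle lengths [3, 3, 21, 21].
Every tile is home exactly when every cycle has completed a whole number of laps, i.e. after lcm(3, 21) = 21 in-shuffles.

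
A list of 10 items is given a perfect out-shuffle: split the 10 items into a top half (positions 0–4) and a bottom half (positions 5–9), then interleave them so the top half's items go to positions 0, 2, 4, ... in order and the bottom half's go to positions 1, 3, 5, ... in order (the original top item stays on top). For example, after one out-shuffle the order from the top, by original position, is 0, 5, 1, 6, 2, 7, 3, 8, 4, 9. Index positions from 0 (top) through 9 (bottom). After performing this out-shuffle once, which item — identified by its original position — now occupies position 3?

Work backwards from position 3, undoing one out-shuffle at a time:
3 ← 6
So the item now at position 3 started at position 6.

6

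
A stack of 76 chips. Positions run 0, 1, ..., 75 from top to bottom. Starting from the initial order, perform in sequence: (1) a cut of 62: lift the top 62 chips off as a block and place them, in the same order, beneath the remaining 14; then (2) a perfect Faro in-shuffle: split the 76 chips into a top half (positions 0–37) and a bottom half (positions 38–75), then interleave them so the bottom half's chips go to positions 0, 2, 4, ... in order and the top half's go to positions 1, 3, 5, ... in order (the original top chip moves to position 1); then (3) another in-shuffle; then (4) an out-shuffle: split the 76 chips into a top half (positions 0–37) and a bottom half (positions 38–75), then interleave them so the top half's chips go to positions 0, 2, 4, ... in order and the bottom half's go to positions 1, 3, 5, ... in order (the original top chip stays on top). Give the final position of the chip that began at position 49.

Track the chip from position 49 forward through each operation:
  after op 1 (cut 62): 49 → 63
  after op 2 (in-shuffle): 63 → 50
  after op 3 (in-shuffle): 50 → 24
  after op 4 (out-shuffle): 24 → 48

48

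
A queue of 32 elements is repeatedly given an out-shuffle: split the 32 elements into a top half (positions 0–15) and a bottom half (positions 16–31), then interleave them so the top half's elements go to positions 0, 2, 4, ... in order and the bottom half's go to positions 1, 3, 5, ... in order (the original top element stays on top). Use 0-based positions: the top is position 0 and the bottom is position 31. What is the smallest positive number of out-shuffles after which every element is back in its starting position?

The out-shuffle permutes the 32 positions with cycle lengths [1, 1, 5, 5, 5, 5, 5, 5].
Every element is home exactly when every cycle has completed a whole number of laps, i.e. after lcm(1, 5) = 5 out-shuffles.

5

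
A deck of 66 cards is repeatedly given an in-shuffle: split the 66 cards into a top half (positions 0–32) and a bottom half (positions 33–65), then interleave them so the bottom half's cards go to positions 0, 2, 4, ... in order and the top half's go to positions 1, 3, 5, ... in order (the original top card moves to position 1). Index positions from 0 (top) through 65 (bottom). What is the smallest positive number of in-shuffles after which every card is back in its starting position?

The in-shuffle permutes the 66 positions with cycle lengths [66].
Every card is home exactly when every cycle has completed a whole number of laps, i.e. after lcm(66) = 66 in-shuffles.

66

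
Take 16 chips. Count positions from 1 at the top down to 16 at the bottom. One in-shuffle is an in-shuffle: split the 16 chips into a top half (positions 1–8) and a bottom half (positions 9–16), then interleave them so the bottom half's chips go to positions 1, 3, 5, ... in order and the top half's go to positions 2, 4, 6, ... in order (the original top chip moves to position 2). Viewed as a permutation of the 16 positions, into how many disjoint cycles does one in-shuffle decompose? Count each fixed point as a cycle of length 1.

Trace each unvisited position around until it returns:
(1 2 4 8 16 15 13 9) (3 6 12 7 14 11 5 10)
2 cycles in total.

2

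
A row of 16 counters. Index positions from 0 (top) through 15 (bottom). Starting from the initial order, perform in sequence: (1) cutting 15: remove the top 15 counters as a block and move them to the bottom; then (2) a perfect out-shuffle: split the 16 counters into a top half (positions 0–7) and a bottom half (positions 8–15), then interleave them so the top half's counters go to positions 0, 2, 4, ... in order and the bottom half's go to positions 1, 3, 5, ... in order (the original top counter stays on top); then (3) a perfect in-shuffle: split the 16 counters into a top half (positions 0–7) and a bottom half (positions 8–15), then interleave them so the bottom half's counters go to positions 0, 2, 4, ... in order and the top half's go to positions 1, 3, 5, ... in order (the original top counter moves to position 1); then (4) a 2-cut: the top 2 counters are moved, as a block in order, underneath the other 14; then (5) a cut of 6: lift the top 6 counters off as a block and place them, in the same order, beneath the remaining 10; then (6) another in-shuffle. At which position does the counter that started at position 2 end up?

11

Track the counter from position 2 forward through each operation:
  after op 1 (cut 15): 2 → 3
  after op 2 (out-shuffle): 3 → 6
  after op 3 (in-shuffle): 6 → 13
  after op 4 (cut 2): 13 → 11
  after op 5 (cut 6): 11 → 5
  after op 6 (in-shuffle): 5 → 11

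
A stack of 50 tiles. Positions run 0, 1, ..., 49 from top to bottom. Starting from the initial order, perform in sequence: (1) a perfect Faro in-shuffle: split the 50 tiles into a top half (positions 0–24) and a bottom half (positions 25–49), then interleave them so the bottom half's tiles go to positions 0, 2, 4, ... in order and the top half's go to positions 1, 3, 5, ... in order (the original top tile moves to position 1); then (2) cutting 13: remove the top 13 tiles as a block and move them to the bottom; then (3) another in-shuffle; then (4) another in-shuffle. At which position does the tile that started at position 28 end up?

Track the tile from position 28 forward through each operation:
  after op 1 (in-shuffle): 28 → 6
  after op 2 (cut 13): 6 → 43
  after op 3 (in-shuffle): 43 → 36
  after op 4 (in-shuffle): 36 → 22

22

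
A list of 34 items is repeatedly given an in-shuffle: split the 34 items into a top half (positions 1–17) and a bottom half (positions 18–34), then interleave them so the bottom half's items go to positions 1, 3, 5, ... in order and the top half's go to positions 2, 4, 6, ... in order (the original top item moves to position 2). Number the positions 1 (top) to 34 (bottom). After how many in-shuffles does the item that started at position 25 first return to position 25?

3

Follow position 25 under repeated in-shuffles:
25 → 15 → 30 → 25
It first returns after 3 in-shuffles.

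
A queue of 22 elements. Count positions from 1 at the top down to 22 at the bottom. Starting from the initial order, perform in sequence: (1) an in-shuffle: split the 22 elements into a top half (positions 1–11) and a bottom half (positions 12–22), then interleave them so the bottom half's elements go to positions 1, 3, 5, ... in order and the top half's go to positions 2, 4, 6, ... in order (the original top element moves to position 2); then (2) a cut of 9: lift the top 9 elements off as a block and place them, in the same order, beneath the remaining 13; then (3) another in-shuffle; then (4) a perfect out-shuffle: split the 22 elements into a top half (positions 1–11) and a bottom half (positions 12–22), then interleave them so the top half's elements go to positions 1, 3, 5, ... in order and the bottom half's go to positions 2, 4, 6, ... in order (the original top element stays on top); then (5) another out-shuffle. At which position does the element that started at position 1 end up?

4

Track the element from position 1 forward through each operation:
  after op 1 (in-shuffle): 1 → 2
  after op 2 (cut 9): 2 → 15
  after op 3 (in-shuffle): 15 → 7
  after op 4 (out-shuffle): 7 → 13
  after op 5 (out-shuffle): 13 → 4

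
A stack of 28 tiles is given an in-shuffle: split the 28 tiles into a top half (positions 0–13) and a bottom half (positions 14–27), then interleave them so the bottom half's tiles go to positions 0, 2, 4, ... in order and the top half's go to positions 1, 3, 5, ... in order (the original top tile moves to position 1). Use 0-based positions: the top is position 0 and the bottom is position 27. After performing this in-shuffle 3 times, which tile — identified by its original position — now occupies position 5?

7

Work backwards from position 5, undoing one in-shuffle at a time:
5 ← 2 ← 15 ← 7
So the tile now at position 5 started at position 7.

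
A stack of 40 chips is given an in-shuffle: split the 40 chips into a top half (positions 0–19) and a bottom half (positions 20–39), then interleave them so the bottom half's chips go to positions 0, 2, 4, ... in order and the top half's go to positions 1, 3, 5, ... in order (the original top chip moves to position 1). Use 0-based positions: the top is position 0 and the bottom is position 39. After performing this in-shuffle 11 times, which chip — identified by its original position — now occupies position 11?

Work backwards from position 11, undoing one in-shuffle at a time:
11 ← 5 ← 2 ← 21 ← 10 ← 25 ← 12 ← 26 ← 33 ← 16 ← 28 ← 34
So the chip now at position 11 started at position 34.

34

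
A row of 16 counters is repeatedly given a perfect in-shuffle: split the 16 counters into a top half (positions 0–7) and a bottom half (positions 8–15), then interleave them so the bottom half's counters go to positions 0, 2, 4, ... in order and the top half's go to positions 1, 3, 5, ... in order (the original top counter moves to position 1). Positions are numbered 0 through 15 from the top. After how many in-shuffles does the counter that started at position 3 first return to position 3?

Follow position 3 under repeated in-shuffles:
3 → 7 → 15 → 14 → 12 → 8 → 0 → 1 → 3
It first returns after 8 in-shuffles.

8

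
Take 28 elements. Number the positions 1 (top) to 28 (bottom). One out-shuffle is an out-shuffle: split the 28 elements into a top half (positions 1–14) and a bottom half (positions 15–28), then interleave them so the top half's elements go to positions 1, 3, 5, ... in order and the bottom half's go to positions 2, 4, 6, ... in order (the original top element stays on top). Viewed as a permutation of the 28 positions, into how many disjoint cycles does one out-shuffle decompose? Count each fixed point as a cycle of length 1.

5

Trace each unvisited position around until it returns:
(1) (2 3 5 9 17 6 ... len 18) (4 7 13 25 22 16) (10 19) (28)
5 cycles in total.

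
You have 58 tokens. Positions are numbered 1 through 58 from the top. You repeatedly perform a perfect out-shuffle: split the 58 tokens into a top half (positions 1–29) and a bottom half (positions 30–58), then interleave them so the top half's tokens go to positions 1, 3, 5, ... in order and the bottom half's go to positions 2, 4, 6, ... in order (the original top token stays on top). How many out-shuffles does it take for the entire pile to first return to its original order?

The out-shuffle permutes the 58 positions with cycle lengths [1, 1, 2, 18, 18, 18].
Every token is home exactly when every cycle has completed a whole number of laps, i.e. after lcm(1, 2, 18) = 18 out-shuffles.

18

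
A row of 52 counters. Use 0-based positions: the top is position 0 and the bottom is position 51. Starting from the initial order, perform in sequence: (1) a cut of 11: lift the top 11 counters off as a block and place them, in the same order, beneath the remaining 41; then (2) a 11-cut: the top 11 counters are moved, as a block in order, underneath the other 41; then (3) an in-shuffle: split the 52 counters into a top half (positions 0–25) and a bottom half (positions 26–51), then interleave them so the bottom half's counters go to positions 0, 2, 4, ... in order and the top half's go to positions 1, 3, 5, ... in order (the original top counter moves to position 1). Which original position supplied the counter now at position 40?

16

Undo the operations in reverse order, starting from position 40:
  undo op 3 (in-shuffle, from bottom half): 40 ← 46
  undo op 2 (cut 11): 46 ← 5
  undo op 1 (cut 11): 5 ← 16
So the counter at position 40 came from original position 16.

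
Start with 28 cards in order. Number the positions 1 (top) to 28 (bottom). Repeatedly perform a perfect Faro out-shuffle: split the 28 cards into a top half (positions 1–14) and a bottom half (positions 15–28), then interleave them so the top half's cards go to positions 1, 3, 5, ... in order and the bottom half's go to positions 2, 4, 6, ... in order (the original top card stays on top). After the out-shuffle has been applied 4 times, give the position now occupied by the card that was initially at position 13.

Track the card's position through each out-shuffle:
13 → 25 → 22 → 16 → 4

4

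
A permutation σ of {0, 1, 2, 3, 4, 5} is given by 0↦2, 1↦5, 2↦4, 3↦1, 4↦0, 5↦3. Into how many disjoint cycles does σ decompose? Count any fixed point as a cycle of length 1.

2

Cycle decomposition: (0 2 4) (1 5 3).
2 cycles.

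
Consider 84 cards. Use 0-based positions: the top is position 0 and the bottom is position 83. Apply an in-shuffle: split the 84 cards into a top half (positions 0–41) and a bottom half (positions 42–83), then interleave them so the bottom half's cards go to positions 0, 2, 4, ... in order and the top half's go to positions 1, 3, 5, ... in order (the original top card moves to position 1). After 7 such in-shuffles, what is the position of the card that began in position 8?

Track the card's position through each in-shuffle:
8 → 17 → 35 → 71 → 58 → 32 → 65 → 46

46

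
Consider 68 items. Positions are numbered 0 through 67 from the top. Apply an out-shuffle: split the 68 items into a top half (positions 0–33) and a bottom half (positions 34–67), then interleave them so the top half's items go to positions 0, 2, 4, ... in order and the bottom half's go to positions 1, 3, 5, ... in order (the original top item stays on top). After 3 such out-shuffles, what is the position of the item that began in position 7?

Track the item's position through each out-shuffle:
7 → 14 → 28 → 56

56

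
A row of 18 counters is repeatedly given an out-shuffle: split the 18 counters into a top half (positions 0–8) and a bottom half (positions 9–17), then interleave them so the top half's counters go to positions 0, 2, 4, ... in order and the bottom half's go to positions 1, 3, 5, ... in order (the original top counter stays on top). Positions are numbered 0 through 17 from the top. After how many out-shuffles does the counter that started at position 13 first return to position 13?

8

Follow position 13 under repeated out-shuffles:
13 → 9 → 1 → 2 → 4 → 8 → 16 → 15 → 13
It first returns after 8 out-shuffles.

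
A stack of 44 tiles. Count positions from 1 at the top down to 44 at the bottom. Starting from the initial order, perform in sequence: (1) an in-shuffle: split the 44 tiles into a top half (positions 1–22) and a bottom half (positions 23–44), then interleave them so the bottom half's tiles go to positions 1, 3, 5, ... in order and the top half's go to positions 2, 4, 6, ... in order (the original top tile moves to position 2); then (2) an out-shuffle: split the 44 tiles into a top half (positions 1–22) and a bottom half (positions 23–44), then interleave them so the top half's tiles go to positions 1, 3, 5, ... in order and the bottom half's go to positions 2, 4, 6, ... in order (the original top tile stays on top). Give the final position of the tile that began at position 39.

Track the tile from position 39 forward through each operation:
  after op 1 (in-shuffle): 39 → 33
  after op 2 (out-shuffle): 33 → 22

22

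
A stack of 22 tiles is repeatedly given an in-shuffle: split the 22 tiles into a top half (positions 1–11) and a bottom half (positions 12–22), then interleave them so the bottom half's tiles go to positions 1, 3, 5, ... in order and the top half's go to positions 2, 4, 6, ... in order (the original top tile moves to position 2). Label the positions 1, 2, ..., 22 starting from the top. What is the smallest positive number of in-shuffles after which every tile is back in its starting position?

The in-shuffle permutes the 22 positions with cycle lengths [11, 11].
Every tile is home exactly when every cycle has completed a whole number of laps, i.e. after lcm(11) = 11 in-shuffles.

11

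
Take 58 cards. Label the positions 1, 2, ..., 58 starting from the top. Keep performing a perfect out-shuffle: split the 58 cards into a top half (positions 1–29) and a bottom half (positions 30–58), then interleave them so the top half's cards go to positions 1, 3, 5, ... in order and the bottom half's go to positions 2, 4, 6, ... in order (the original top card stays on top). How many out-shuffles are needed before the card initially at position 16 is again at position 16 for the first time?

Follow position 16 under repeated out-shuffles:
16 → 31 → 4 → 7 → 13 → 25 → 49 → 40 → 22 → 43 → 28 → 55 → 52 → 46 → 34 → 10 → 19 → 37 → 16
It first returns after 18 out-shuffles.

18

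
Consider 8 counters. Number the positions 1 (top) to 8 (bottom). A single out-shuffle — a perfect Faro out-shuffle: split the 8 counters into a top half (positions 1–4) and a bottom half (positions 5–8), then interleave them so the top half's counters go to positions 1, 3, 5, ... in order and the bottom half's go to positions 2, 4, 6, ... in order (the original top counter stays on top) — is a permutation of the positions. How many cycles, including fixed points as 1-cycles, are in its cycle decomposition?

Trace each unvisited position around until it returns:
(1) (2 3 5) (4 7 6) (8)
4 cycles in total.

4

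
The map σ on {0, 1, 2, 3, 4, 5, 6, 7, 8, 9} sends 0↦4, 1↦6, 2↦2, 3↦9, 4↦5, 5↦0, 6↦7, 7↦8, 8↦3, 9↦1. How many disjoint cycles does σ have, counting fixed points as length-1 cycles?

3

Cycle decomposition: (0 4 5) (1 6 7 8 3 9) (2).
3 cycles.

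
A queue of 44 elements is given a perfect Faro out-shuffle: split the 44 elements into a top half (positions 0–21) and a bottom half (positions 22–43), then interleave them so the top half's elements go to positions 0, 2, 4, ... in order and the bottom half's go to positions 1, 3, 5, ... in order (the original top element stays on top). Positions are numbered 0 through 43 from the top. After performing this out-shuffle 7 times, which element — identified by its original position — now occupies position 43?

Work backwards from position 43, undoing one out-shuffle at a time:
43 ← 43 ← 43 ← 43 ← 43 ← 43 ← 43 ← 43
So the element now at position 43 started at position 43.

43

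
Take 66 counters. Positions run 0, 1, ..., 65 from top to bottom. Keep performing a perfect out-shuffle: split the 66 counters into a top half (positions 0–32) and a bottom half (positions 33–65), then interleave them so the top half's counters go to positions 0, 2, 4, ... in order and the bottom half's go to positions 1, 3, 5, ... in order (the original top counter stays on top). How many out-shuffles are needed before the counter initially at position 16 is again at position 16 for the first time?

Follow position 16 under repeated out-shuffles:
16 → 32 → 64 → 63 → 61 → 57 → 49 → 33 → 1 → 2 → 4 → 8 → 16
It first returns after 12 out-shuffles.

12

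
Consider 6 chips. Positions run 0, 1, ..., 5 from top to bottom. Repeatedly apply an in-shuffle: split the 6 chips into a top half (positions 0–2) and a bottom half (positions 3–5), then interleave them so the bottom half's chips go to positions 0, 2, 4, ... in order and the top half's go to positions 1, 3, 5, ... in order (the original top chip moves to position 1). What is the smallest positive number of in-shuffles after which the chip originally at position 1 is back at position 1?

Follow position 1 under repeated in-shuffles:
1 → 3 → 0 → 1
It first returns after 3 in-shuffles.

3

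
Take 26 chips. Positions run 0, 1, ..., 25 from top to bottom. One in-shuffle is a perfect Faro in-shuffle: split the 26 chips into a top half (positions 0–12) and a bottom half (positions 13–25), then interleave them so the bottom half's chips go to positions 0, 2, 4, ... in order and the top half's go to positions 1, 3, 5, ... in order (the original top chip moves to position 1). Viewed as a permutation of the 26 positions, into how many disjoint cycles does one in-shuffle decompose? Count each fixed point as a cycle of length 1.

3

Trace each unvisited position around until it returns:
(0 1 3 7 15 4 ... len 18) (2 5 11 23 20 14) (8 17)
3 cycles in total.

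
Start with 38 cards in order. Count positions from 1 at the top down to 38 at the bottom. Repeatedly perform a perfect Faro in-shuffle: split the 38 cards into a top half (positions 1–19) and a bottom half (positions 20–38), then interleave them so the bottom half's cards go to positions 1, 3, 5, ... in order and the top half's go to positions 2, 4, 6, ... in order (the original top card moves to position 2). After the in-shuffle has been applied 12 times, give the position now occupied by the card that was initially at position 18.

18

Track the card's position through each in-shuffle:
18 → 36 → 33 → 27 → 15 → 30 → 21 → 3 → 6 → 12 → 24 → 9 → 18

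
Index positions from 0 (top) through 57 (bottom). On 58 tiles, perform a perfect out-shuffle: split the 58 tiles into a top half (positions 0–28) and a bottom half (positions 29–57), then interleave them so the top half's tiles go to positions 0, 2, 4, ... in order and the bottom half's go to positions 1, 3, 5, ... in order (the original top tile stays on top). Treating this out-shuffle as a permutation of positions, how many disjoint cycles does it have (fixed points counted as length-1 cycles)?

Trace each unvisited position around until it returns:
(0) (1 2 4 8 16 32 ... len 18) (3 6 12 24 48 39 ... len 18) (5 10 20 40 23 46 ... len 18) (19 38) (57)
6 cycles in total.

6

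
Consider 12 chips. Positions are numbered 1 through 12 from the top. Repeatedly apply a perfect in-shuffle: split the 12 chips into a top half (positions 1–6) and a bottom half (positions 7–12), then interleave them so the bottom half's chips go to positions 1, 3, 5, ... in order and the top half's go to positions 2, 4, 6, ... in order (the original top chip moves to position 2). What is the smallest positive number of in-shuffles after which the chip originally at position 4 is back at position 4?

Follow position 4 under repeated in-shuffles:
4 → 8 → 3 → 6 → 12 → 11 → 9 → 5 → 10 → 7 → 1 → 2 → 4
It first returns after 12 in-shuffles.

12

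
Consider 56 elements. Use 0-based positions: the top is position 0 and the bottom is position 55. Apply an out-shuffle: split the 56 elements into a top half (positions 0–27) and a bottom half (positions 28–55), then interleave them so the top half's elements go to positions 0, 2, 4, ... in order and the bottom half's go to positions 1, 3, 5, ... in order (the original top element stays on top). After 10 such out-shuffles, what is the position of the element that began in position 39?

6

Track the element's position through each out-shuffle:
39 → 23 → 46 → 37 → 19 → 38 → 21 → 42 → 29 → 3 → 6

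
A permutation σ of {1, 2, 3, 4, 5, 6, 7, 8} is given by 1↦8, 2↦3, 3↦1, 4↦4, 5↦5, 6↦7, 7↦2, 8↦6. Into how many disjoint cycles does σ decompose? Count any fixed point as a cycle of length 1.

3

Cycle decomposition: (1 8 6 7 2 3) (4) (5).
3 cycles.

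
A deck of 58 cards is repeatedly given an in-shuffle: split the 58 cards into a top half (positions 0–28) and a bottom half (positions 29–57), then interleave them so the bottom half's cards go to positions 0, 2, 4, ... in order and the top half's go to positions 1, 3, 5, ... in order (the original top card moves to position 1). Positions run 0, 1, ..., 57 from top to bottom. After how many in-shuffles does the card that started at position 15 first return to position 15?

Follow position 15 under repeated in-shuffles:
15 → 31 → 4 → 9 → 19 → 39 → 20 → 41 → ... → 15 (length 58)
It first returns after 58 in-shuffles.

58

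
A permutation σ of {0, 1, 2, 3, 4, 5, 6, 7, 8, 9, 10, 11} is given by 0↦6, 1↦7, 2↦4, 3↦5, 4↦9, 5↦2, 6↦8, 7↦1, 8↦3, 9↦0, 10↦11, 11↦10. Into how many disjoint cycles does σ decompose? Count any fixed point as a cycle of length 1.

3

Cycle decomposition: (0 6 8 3 5 2 4 9) (1 7) (10 11).
3 cycles.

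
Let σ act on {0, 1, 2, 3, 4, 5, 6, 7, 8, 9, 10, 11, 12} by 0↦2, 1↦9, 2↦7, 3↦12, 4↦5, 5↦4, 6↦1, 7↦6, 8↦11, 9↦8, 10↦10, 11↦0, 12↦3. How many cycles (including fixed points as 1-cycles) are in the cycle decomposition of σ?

4

Cycle decomposition: (0 2 7 6 1 9 8 11) (3 12) (4 5) (10).
4 cycles.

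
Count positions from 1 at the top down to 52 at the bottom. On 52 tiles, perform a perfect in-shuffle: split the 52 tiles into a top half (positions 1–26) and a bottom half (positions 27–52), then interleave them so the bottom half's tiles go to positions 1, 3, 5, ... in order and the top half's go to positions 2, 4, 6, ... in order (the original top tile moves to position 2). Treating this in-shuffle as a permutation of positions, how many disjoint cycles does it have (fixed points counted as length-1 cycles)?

Trace each unvisited position around until it returns:
(1 2 4 8 16 32 ... len 52)
1 cycle in total.

1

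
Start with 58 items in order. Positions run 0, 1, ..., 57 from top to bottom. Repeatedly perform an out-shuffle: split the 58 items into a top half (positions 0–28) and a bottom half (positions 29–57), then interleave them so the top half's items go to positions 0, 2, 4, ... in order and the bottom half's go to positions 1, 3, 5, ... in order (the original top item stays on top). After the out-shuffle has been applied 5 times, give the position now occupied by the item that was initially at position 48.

Track the item's position through each out-shuffle:
48 → 39 → 21 → 42 → 27 → 54

54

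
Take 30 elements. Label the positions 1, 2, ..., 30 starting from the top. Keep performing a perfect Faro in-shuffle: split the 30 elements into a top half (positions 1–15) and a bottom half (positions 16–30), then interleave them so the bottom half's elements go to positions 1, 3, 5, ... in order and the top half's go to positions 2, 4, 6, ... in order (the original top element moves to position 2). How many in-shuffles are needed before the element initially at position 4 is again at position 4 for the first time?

5

Follow position 4 under repeated in-shuffles:
4 → 8 → 16 → 1 → 2 → 4
It first returns after 5 in-shuffles.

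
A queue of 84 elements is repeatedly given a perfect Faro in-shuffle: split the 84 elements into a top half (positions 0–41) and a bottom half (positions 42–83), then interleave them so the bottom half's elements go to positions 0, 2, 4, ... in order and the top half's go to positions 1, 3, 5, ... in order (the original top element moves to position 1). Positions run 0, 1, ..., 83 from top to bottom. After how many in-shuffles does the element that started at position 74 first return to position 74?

Follow position 74 under repeated in-shuffles:
74 → 64 → 44 → 4 → 9 → 19 → 39 → 79 → 74
It first returns after 8 in-shuffles.

8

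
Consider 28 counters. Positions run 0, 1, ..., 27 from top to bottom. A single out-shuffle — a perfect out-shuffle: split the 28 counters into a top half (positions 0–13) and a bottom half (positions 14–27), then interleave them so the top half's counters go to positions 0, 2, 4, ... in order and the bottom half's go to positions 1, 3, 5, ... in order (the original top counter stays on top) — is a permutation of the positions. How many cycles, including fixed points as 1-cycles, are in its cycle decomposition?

Trace each unvisited position around until it returns:
(0) (1 2 4 8 16 5 ... len 18) (3 6 12 24 21 15) (9 18) (27)
5 cycles in total.

5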